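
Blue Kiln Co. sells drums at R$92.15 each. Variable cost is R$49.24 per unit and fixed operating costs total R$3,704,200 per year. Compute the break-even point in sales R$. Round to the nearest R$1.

R$7,954,836

CM per unit = R$92.15 − R$49.24 = R$42.91; CM ratio = R$42.91 / R$92.15 = 0.4657.
Break-even revenue = fixed costs × price ÷ CM = R$3,704,200 × R$92.15 ÷ R$42.91 = R$7,954,836.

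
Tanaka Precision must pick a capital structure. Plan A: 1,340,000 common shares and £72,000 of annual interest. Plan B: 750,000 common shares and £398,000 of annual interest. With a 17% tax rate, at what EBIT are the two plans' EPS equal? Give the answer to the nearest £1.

Set EPS_A = EPS_B: (EBIT − £72,000)(1 − 0.17) ÷ 1,340,000 = (EBIT − £398,000)(1 − 0.17) ÷ 750,000.
Cancelling (1 − t) and cross-multiplying: 750,000·(EBIT − 72,000) = 1,340,000·(EBIT − 398,000).
Solving, EBIT = (398,000·1,340,000 − 72,000·750,000) / (1,340,000 − 750,000) = 479,320,000,000 / 590,000 = 812,406.78.

£812,407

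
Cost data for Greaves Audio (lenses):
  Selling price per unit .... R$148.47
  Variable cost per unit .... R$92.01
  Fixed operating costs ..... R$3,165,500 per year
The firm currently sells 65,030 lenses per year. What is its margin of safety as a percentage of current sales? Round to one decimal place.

Each unit contributes R$148.47 − R$92.01 = R$56.46. Break-even units = R$3,165,500 ÷ R$56.46 = 56,066.24; break-even revenue = 56,066.24 × R$148.47 = R$8,324,154.89.
Actual sales revenue = 65,030 × R$148.47 = R$9,655,004.10.
Margin of safety = (R$9,655,004.10 − R$8,324,154.89) ÷ R$9,655,004.10 = 13.8%.

13.8%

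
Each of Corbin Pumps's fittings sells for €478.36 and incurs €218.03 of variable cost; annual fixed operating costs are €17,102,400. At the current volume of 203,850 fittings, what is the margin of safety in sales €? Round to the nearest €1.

€66,087,788

Unit CM = price − variable cost = €478.36 − €218.03 = €260.33. Break-even units = €17,102,400 ÷ €260.33 = 65,695.08; break-even revenue = 65,695.08 × €478.36 = €31,425,898.14.
Actual sales revenue = 203,850 × €478.36 = €97,513,686.00.
Margin of safety = €97,513,686.00 − €31,425,898.14 = €66,087,788.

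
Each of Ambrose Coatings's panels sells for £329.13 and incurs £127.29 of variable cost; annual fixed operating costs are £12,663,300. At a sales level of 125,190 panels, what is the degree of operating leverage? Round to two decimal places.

Contribution at this volume is 125,190 × £201.84 = £25,268,349.60.
Subtracting fixed costs: EBIT = £25,268,349.60 − £12,663,300 = £12,605,049.60.
So DOL = total CM / EBIT = £25,268,349.60 / £12,605,049.60 = 2.0046.

2.00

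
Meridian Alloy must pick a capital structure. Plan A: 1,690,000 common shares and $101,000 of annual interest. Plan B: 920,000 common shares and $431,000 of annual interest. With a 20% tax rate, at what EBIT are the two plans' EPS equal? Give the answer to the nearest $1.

$825,286

Set EPS_A = EPS_B: (EBIT − $101,000)(1 − 0.20) ÷ 1,690,000 = (EBIT − $431,000)(1 − 0.20) ÷ 920,000.
The (1 − t) factor cancels: (EBIT − 101,000) × 920,000 = (EBIT − 431,000) × 1,690,000.
Solving, EBIT = (431,000·1,690,000 − 101,000·920,000) / (1,690,000 − 920,000) = 635,470,000,000 / 770,000 = 825,285.71.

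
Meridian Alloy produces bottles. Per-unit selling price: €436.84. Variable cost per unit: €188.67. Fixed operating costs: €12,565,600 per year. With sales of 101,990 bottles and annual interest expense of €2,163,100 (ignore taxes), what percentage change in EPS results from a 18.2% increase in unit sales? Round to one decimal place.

Total contribution margin = 101,990 × €248.17 = €25,310,858.30.
EBIT = €25,310,858.30 − €12,565,600 = €12,745,258.30.
After interest of €2,163,100.00, pre-tax earnings = €10,582,158.30.
Degree of combined leverage = contribution ÷ (EBIT − I) = €25,310,858.30 ÷ €10,582,158.30 = 2.3918.
EPS therefore changes by 2.3918 × (+18.2%) = +43.5%.

+43.5%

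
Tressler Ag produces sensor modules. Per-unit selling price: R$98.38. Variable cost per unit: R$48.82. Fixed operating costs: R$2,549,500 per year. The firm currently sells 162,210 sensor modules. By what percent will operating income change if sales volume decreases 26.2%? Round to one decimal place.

-38.4%

Contribution at this volume is 162,210 × R$49.56 = R$8,039,127.60.
EBIT = R$8,039,127.60 − R$2,549,500 = R$5,489,627.60.
DOL = contribution ÷ EBIT = R$8,039,127.60 ÷ R$5,489,627.60 = 1.4644.
Operating income changes by 1.4644 × -26.2% = -38.4%.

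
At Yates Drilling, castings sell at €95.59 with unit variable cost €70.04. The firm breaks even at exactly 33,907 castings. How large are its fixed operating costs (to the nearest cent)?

€866,323.85

Contribution margin per unit = €95.59 − €70.04 = €25.55.
Since BE = FC / CM, FC = 33,907 × €25.55 = €866,323.85.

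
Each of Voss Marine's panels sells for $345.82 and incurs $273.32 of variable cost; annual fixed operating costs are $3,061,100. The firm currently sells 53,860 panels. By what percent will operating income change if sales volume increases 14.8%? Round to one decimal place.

+68.5%

At 53,860 units, contribution = 53,860 × $72.50 = $3,904,850.00.
Operating income = contribution − fixed costs = $3,904,850.00 − $3,061,100 = $843,750.00.
So DOL = total CM / EBIT = $3,904,850.00 / $843,750.00 = 4.6280.
Operating income changes by 4.6280 × +14.8% = +68.5%.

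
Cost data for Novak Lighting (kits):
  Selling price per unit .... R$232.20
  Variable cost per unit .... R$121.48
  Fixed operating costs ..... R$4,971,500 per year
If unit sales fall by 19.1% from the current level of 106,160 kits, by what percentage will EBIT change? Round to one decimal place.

-33.1%

Total contribution margin = 106,160 × R$110.72 = R$11,754,035.20.
Operating income = contribution − fixed costs = R$11,754,035.20 − R$4,971,500 = R$6,782,535.20.
Degree of operating leverage = R$11,754,035.20 / R$6,782,535.20 = 1.7330.
Operating income changes by 1.7330 × -19.1% = -33.1%.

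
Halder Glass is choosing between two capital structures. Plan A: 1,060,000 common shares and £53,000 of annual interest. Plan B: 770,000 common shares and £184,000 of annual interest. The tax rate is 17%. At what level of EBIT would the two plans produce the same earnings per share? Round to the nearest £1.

Set EPS_A = EPS_B: (EBIT − £53,000)(1 − 0.17) ÷ 1,060,000 = (EBIT − £184,000)(1 − 0.17) ÷ 770,000.
Cancelling (1 − t) and cross-multiplying: 770,000·(EBIT − 53,000) = 1,060,000·(EBIT − 184,000).
Solving, EBIT = (184,000·1,060,000 − 53,000·770,000) / (1,060,000 − 770,000) = 154,230,000,000 / 290,000 = 531,827.59.

£531,828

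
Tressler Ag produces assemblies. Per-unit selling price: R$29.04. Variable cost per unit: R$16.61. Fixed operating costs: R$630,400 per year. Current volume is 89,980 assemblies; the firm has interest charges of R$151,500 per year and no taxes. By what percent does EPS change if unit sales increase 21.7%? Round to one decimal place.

+72.1%

At 89,980 units, contribution = 89,980 × R$12.43 = R$1,118,451.40.
EBIT = R$1,118,451.40 − R$630,400 = R$488,051.40.
Interest = R$151,500.00, so EBIT − I = R$336,551.40.
Degree of combined leverage = contribution ÷ (EBIT − I) = R$1,118,451.40 ÷ R$336,551.40 = 3.3233.
EPS therefore changes by 3.3233 × (+21.7%) = +72.1%.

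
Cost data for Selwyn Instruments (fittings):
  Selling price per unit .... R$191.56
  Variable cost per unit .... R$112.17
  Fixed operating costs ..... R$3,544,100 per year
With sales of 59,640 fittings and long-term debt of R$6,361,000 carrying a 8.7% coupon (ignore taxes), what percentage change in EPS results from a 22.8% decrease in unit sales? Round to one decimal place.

Total contribution margin = 59,640 × R$79.39 = R$4,734,819.60.
Operating income = contribution − fixed costs = R$4,734,819.60 − R$3,544,100 = R$1,190,719.60.
Interest = R$553,407.00, so EBIT − I = R$637,312.60.
DCL = total CM / (EBIT − I) = R$4,734,819.60 / R$637,312.60 = 7.4294.
%ΔEPS = DCL × %ΔSales = 7.4294 × -22.8% = -169.4%.

-169.4%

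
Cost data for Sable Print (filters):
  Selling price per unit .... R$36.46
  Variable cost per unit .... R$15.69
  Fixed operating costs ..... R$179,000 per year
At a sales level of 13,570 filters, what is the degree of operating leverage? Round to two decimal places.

Contribution at this volume is 13,570 × R$20.77 = R$281,848.90.
Subtracting fixed costs: EBIT = R$281,848.90 − R$179,000 = R$102,848.90.
DOL = contribution ÷ EBIT = R$281,848.90 ÷ R$102,848.90 = 2.7404.

2.74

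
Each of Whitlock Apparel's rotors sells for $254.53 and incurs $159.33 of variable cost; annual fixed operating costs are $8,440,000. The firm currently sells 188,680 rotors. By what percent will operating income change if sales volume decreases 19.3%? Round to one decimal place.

At 188,680 units, contribution = 188,680 × $95.20 = $17,962,336.00.
Subtracting fixed costs: EBIT = $17,962,336.00 − $8,440,000 = $9,522,336.00.
Degree of operating leverage = $17,962,336.00 / $9,522,336.00 = 1.8863.
%ΔEBIT = DOL × %ΔSales = 1.8863 × -19.3% = -36.4%.

-36.4%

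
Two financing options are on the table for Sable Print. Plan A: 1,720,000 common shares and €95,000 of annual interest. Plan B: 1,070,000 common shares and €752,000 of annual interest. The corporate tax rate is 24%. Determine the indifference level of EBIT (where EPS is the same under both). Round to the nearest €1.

At indifference, (EBIT − 95,000)(1 − t)/1,720,000 = (EBIT − 752,000)(1 − t)/1,070,000.
Cancelling (1 − t) and cross-multiplying: 1,070,000·(EBIT − 95,000) = 1,720,000·(EBIT − 752,000).
EBIT × (1,720,000 − 1,070,000) = 752,000 × 1,720,000 − 95,000 × 1,070,000 = 1,191,790,000,000, so EBIT = 1,191,790,000,000 ÷ 650,000 = 1,833,523.08.

€1,833,523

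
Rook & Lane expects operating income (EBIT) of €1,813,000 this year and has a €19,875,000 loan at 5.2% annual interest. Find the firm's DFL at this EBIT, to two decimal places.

Annual interest charges come to €1,033,500.00.
DFL = EBIT ÷ (EBIT − I) = €1,813,000 ÷ (€1,813,000 − €1,033,500.00) = €1,813,000 ÷ €779,500.00 = 2.3258.

2.33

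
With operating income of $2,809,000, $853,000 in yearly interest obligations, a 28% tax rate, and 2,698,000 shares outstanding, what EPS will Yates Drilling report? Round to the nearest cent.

Interest = $853,000.00, so EBT = $2,809,000 − $853,000.00 = $1,956,000.00.
After tax at 28%: net income = $1,956,000.00 × 0.72 = $1,408,320.00.
EPS = $1,408,320.00 ÷ 2,698,000 = $0.52.

$0.52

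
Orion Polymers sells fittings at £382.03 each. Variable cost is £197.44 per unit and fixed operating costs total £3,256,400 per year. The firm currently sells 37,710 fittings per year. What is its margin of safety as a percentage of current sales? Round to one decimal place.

53.2%

Unit CM = price − variable cost = £382.03 − £197.44 = £184.59. Break-even units = £3,256,400 ÷ £184.59 = 17,641.26; break-even revenue = 17,641.26 × £382.03 = £6,739,490.18.
Actual sales revenue = 37,710 × £382.03 = £14,406,351.30.
Margin of safety = (£14,406,351.30 − £6,739,490.18) ÷ £14,406,351.30 = 53.2%.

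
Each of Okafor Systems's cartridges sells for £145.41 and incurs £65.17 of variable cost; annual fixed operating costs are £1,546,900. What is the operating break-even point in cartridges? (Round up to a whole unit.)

Contribution margin per unit = £145.41 − £65.17 = £80.24.
Units to break even: £1,546,900 ÷ £80.24 = 19,278.41, rounded up to 19,279.

19,279 cartridges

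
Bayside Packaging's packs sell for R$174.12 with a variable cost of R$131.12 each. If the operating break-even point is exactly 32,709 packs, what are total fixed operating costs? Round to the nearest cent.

R$1,406,487.00

Each unit contributes R$174.12 − R$131.12 = R$43.00.
Since BE = FC / CM, FC = 32,709 × R$43.00 = R$1,406,487.00.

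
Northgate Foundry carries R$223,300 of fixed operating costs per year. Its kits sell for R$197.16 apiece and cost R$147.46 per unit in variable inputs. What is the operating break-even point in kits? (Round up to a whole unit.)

4,493 kits

Each unit contributes R$197.16 − R$147.46 = R$49.70.
Break-even Q = R$223,300 / R$49.70 = 4,492.96 → 4,493 kits.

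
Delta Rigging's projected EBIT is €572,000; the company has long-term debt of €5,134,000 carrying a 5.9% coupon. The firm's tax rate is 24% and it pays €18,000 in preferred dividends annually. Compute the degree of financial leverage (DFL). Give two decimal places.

Interest = €302,906.00.
Pre-tax preferred-dividend burden = €18,000 ÷ (1 − 0.24) = €23,684.21.
DFL = EBIT ÷ [EBIT − I − D_p/(1−t)] = €572,000 ÷ [€572,000 − €302,906.00 − €23,684.21] = €572,000 ÷ €245,409.79 = 2.3308.

2.33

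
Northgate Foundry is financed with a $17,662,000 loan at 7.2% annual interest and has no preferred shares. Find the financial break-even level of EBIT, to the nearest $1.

$1,271,664

Annual interest = 7.2% × $17,662,000 = $1,271,664.00.
With no preferred dividends, EPS = 0 when EBIT exactly covers interest, so the financial break-even EBIT is $1,271,664.00.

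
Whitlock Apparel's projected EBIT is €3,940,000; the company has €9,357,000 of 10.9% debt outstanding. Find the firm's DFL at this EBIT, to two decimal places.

1.35

Interest = €1,019,913.00.
Degree of financial leverage = EBIT / (EBIT − interest) = €3,940,000 / €2,920,087.00 = 1.3493.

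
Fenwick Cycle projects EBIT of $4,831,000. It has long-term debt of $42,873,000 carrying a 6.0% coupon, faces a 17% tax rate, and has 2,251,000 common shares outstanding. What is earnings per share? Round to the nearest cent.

Interest = $2,572,380.00, so EBT = $4,831,000 − $2,572,380.00 = $2,258,620.00.
Net income = $2,258,620.00 × (1 − 0.17) = $1,874,654.60.
Per share: $1,874,654.60 / 2,251,000 shares = $0.83.

$0.83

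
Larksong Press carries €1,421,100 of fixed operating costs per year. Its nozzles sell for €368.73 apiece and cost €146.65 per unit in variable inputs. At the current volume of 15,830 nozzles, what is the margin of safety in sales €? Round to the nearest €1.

Contribution margin per unit = €368.73 − €146.65 = €222.08. Break-even units = €1,421,100 ÷ €222.08 = 6,399.05; break-even revenue = 6,399.05 × €368.73 = €2,359,520.01.
Actual sales revenue = 15,830 × €368.73 = €5,836,995.90.
Margin of safety = €5,836,995.90 − €2,359,520.01 = €3,477,476.

€3,477,476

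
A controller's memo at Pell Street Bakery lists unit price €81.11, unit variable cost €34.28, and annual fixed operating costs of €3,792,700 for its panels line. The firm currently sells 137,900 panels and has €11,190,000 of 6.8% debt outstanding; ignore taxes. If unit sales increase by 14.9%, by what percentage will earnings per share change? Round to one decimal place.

Contribution at this volume is 137,900 × €46.83 = €6,457,857.00.
Subtracting fixed costs: EBIT = €6,457,857.00 − €3,792,700 = €2,665,157.00.
After interest of €760,920.00, pre-tax earnings = €1,904,237.00.
Degree of combined leverage = contribution ÷ (EBIT − I) = €6,457,857.00 ÷ €1,904,237.00 = 3.3913.
%ΔEPS = DCL × %ΔSales = 3.3913 × +14.9% = +50.5%.

+50.5%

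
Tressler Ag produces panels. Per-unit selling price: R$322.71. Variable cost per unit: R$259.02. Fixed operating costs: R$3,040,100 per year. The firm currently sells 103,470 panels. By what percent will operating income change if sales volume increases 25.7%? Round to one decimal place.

+47.7%

At 103,470 units, contribution = 103,470 × R$63.69 = R$6,590,004.30.
Subtracting fixed costs: EBIT = R$6,590,004.30 − R$3,040,100 = R$3,549,904.30.
DOL = contribution ÷ EBIT = R$6,590,004.30 ÷ R$3,549,904.30 = 1.8564.
Operating income changes by 1.8564 × +25.7% = +47.7%.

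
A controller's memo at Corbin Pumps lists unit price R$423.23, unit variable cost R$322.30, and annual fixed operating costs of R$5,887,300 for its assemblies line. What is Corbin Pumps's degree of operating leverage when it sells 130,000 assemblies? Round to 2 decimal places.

Contribution at this volume is 130,000 × R$100.93 = R$13,120,900.00.
Subtracting fixed costs: EBIT = R$13,120,900.00 − R$5,887,300 = R$7,233,600.00.
So DOL = total CM / EBIT = R$13,120,900.00 / R$7,233,600.00 = 1.8139.

1.81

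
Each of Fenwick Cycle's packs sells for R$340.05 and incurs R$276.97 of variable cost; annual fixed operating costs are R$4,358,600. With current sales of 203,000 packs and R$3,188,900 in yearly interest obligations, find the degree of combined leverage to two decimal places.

Total contribution margin = 203,000 × R$63.08 = R$12,805,240.00.
Subtracting fixed costs: EBIT = R$12,805,240.00 − R$4,358,600 = R$8,446,640.00. Interest = R$3,188,900.00, so EBIT − I = R$5,257,740.00.
DCL = contribution ÷ (EBIT − I) = R$12,805,240.00 ÷ R$5,257,740.00 = 2.4355.

2.44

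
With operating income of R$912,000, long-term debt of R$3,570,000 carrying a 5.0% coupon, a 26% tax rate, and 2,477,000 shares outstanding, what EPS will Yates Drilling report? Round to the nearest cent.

R$0.22

Pre-tax income = R$912,000 − R$178,500.00 = R$733,500.00.
Net income = R$733,500.00 × (1 − 0.26) = R$542,790.00.
Per share: R$542,790.00 / 2,477,000 shares = R$0.22.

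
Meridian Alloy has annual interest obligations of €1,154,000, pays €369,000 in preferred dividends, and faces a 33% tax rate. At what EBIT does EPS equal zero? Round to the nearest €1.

€1,704,746

Grossing the preferred dividend up to pre-tax terms: €369,000 / (1 − 0.33) = €550,746.27.
Financial break-even EBIT = interest + D_p ÷ (1 − t) = €1,154,000 + €550,746.27 = €1,704,746.27.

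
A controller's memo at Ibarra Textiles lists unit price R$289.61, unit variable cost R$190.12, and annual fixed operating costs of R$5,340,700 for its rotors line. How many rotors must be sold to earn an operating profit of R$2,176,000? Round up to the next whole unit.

75,553 rotors

Unit CM = price − variable cost = R$289.61 − R$190.12 = R$99.49.
Units = (FC + target) / CM = (R$5,340,700 + R$2,176,000) / R$99.49 = 75,552.32, so 75,553 rotors.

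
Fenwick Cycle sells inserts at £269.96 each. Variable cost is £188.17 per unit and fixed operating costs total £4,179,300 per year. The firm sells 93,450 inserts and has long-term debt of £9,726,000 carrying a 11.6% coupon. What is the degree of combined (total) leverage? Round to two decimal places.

At 93,450 units, contribution = 93,450 × £81.79 = £7,643,275.50.
EBIT = £7,643,275.50 − £4,179,300 = £3,463,975.50. Interest = £1,128,216.00.
DOL = £7,643,275.50 ÷ £3,463,975.50 = 2.2065; DFL = £3,463,975.50 ÷ £2,335,759.50 = 1.4830.
DCL = DOL × DFL = 2.2065 × 1.4830 = 3.2722.

3.27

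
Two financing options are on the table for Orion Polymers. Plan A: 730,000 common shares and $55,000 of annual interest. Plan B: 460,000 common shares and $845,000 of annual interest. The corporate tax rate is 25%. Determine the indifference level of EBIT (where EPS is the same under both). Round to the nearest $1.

Set EPS_A = EPS_B: (EBIT − $55,000)(1 − 0.25) ÷ 730,000 = (EBIT − $845,000)(1 − 0.25) ÷ 460,000.
The (1 − t) factor cancels: (EBIT − 55,000) × 460,000 = (EBIT − 845,000) × 730,000.
Solving, EBIT = (845,000·730,000 − 55,000·460,000) / (730,000 − 460,000) = 591,550,000,000 / 270,000 = 2,190,925.93.

$2,190,926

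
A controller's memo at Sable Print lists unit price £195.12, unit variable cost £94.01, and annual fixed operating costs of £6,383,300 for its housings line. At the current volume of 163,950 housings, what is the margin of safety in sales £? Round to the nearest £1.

£19,671,563

Unit CM = price − variable cost = £195.12 − £94.01 = £101.11. Break-even units = £6,383,300 ÷ £101.11 = 63,132.23; break-even revenue = 63,132.23 × £195.12 = £12,318,361.15.
Actual sales revenue = 163,950 × £195.12 = £31,989,924.00.
Margin of safety = £31,989,924.00 − £12,318,361.15 = £19,671,563.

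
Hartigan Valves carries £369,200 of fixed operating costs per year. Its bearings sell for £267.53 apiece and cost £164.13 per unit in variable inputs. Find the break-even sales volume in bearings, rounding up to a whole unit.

3,571 bearings

Unit CM = price − variable cost = £267.53 − £164.13 = £103.40.
Units to break even: £369,200 ÷ £103.40 = 3,570.60, rounded up to 3,571.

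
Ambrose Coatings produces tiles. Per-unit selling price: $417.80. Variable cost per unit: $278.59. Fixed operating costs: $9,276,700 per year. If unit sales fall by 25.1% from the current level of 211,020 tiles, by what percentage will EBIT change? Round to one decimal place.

-36.7%

At 211,020 units, contribution = 211,020 × $139.21 = $29,376,094.20.
Operating income = contribution − fixed costs = $29,376,094.20 − $9,276,700 = $20,099,394.20.
DOL = contribution ÷ EBIT = $29,376,094.20 ÷ $20,099,394.20 = 1.4615.
So EBIT moves 1.4615 × (-25.1%) = -36.7%.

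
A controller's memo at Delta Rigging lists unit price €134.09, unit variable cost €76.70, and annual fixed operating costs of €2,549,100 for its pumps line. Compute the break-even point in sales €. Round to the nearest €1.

CM per unit = €134.09 − €76.70 = €57.39; CM ratio = €57.39 / €134.09 = 0.4280.
Break-even revenue = fixed costs × price ÷ CM = €2,549,100 × €134.09 ÷ €57.39 = €5,955,895.

€5,955,895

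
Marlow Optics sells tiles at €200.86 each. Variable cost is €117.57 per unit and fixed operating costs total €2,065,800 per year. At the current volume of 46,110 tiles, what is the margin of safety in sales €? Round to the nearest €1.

Each unit contributes €200.86 − €117.57 = €83.29. Break-even units = €2,065,800 ÷ €83.29 = 24,802.50; break-even revenue = 24,802.50 × €200.86 = €4,981,829.61.
Actual sales revenue = 46,110 × €200.86 = €9,261,654.60.
Margin of safety = €9,261,654.60 − €4,981,829.61 = €4,279,825.

€4,279,825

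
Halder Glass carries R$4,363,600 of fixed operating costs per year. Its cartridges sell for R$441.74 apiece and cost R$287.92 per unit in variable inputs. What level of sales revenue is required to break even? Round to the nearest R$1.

Contribution margin per unit = R$441.74 − R$287.92 = R$153.82, a CM ratio of R$153.82 ÷ R$441.74 = 0.3482.
Break-even revenue = fixed costs × price ÷ CM = R$4,363,600 × R$441.74 ÷ R$153.82 = R$12,531,379.

R$12,531,379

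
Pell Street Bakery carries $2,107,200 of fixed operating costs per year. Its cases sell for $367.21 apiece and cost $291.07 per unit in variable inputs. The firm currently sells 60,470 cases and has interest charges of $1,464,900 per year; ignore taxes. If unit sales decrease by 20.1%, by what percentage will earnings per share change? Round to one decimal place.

At 60,470 units, contribution = 60,470 × $76.14 = $4,604,185.80.
EBIT = $4,604,185.80 − $2,107,200 = $2,496,985.80.
After interest of $1,464,900.00, pre-tax earnings = $1,032,085.80.
DCL = total CM / (EBIT − I) = $4,604,185.80 / $1,032,085.80 = 4.4610.
EPS therefore changes by 4.4610 × (-20.1%) = -89.7%.

-89.7%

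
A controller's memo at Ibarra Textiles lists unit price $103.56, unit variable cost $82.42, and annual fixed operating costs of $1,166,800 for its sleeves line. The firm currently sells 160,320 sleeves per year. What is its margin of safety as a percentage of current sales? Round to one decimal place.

Each unit contributes $103.56 − $82.42 = $21.14. Break-even units = $1,166,800 ÷ $21.14 = 55,193.95; break-even revenue = 55,193.95 × $103.56 = $5,715,884.96.
Actual sales revenue = 160,320 × $103.56 = $16,602,739.20.
Margin of safety = ($16,602,739.20 − $5,715,884.96) ÷ $16,602,739.20 = 65.6%.

65.6%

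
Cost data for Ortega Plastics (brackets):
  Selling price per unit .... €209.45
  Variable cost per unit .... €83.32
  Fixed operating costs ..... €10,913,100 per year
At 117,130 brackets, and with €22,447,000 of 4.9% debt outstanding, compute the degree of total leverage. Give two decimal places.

5.35

Contribution at this volume is 117,130 × €126.13 = €14,773,606.90.
EBIT = €14,773,606.90 − €10,913,100 = €3,860,506.90. Interest = €1,099,903.00, so EBIT − I = €2,760,603.90.
Degree of total leverage = total CM / (EBIT − interest) = €14,773,606.90 / €2,760,603.90 = 5.3516.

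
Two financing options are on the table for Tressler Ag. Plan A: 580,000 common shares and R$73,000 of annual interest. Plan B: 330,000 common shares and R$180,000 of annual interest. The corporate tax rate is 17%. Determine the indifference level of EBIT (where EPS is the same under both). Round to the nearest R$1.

R$321,240

At indifference, (EBIT − 73,000)(1 − t)/580,000 = (EBIT − 180,000)(1 − t)/330,000.
The (1 − t) factor cancels: (EBIT − 73,000) × 330,000 = (EBIT − 180,000) × 580,000.
Solving, EBIT = (180,000·580,000 − 73,000·330,000) / (580,000 − 330,000) = 80,310,000,000 / 250,000 = 321,240.00.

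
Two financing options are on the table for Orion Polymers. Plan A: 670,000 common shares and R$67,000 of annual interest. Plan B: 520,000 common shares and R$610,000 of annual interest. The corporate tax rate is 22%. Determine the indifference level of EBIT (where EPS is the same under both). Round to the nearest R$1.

Set EPS_A = EPS_B: (EBIT − R$67,000)(1 − 0.22) ÷ 670,000 = (EBIT − R$610,000)(1 − 0.22) ÷ 520,000.
The (1 − t) factor cancels: (EBIT − 67,000) × 520,000 = (EBIT − 610,000) × 670,000.
EBIT × (670,000 − 520,000) = 610,000 × 670,000 − 67,000 × 520,000 = 373,860,000,000, so EBIT = 373,860,000,000 ÷ 150,000 = 2,492,400.00.

R$2,492,400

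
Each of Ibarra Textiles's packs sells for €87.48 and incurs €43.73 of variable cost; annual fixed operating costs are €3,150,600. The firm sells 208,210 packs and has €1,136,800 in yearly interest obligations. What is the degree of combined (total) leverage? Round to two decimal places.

Contribution at this volume is 208,210 × €43.75 = €9,109,187.50.
Operating income = contribution − fixed costs = €9,109,187.50 − €3,150,600 = €5,958,587.50. Interest = €1,136,800.00, so EBIT − I = €4,821,787.50.
Degree of total leverage = total CM / (EBIT − interest) = €9,109,187.50 / €4,821,787.50 = 1.8892.

1.89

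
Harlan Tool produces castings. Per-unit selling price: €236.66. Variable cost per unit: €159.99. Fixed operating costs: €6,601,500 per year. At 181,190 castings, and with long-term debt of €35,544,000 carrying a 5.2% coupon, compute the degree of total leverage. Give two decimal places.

2.55

At 181,190 units, contribution = 181,190 × €76.67 = €13,891,837.30.
Operating income = contribution − fixed costs = €13,891,837.30 − €6,601,500 = €7,290,337.30. Interest = €1,848,288.00, so EBIT − I = €5,442,049.30.
DCL = contribution ÷ (EBIT − I) = €13,891,837.30 ÷ €5,442,049.30 = 2.5527.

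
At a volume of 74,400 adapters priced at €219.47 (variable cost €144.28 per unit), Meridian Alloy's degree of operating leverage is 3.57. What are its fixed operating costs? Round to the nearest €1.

Total contribution margin = 74,400 × €75.19 = €5,594,136.00.
DOL = contribution / EBIT, so EBIT = €5,594,136.00 / 3.57 = €1,566,984.87.
Fixed costs = CM − EBIT = €5,594,136.00 − €1,566,984.87 = €4,027,151.

€4,027,151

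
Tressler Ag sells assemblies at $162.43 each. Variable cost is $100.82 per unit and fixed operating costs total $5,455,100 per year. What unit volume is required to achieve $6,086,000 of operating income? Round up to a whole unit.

187,326 assemblies

Each unit contributes $162.43 − $100.82 = $61.61.
Units = (FC + target) / CM = ($5,455,100 + $6,086,000) / $61.61 = 187,325.11, so 187,326 assemblies.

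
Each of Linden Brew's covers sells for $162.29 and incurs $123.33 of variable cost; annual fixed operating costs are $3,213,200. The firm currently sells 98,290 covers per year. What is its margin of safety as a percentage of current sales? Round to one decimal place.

Each unit contributes $162.29 − $123.33 = $38.96. Break-even units = $3,213,200 ÷ $38.96 = 82,474.33; break-even revenue = 82,474.33 × $162.29 = $13,384,759.45.
Actual sales revenue = 98,290 × $162.29 = $15,951,484.10.
Margin of safety = ($15,951,484.10 − $13,384,759.45) ÷ $15,951,484.10 = 16.1%.

16.1%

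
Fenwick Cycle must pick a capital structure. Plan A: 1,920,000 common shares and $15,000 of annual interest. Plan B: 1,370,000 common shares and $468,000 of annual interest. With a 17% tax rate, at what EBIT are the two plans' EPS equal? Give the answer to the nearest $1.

$1,596,382

At indifference, (EBIT − 15,000)(1 − t)/1,920,000 = (EBIT − 468,000)(1 − t)/1,370,000.
Cancelling (1 − t) and cross-multiplying: 1,370,000·(EBIT − 15,000) = 1,920,000·(EBIT − 468,000).
EBIT × (1,920,000 − 1,370,000) = 468,000 × 1,920,000 − 15,000 × 1,370,000 = 878,010,000,000, so EBIT = 878,010,000,000 ÷ 550,000 = 1,596,381.82.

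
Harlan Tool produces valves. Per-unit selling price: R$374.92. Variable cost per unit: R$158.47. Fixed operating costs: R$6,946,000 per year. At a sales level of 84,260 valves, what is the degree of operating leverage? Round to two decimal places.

Total contribution margin = 84,260 × R$216.45 = R$18,238,077.00.
Subtracting fixed costs: EBIT = R$18,238,077.00 − R$6,946,000 = R$11,292,077.00.
So DOL = total CM / EBIT = R$18,238,077.00 / R$11,292,077.00 = 1.6151.

1.62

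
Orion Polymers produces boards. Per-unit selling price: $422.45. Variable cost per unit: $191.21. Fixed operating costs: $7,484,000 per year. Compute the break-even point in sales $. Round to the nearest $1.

CM per unit = $422.45 − $191.21 = $231.24; CM ratio = $231.24 / $422.45 = 0.5474.
Break-even sales = FC ÷ CM ratio = $7,484,000 × $422.45 / $231.24 = $13,672,443.

$13,672,443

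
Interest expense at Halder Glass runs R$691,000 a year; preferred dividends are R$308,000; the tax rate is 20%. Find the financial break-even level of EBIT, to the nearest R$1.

Preferred dividends are paid after tax, so their pre-tax equivalent is R$308,000 ÷ (1 − 0.20) = R$385,000.00.
EPS = 0 when EBIT covers interest plus the pre-tax preferred burden: R$691,000 + R$385,000.00 = R$1,076,000.00.

R$1,076,000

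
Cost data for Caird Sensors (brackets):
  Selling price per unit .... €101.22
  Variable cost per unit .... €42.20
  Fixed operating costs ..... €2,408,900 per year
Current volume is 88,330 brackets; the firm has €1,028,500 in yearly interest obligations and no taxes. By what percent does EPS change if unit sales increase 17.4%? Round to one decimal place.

+51.1%

At 88,330 units, contribution = 88,330 × €59.02 = €5,213,236.60.
EBIT = €5,213,236.60 − €2,408,900 = €2,804,336.60.
After interest of €1,028,500.00, pre-tax earnings = €1,775,836.60.
Degree of combined leverage = contribution ÷ (EBIT − I) = €5,213,236.60 ÷ €1,775,836.60 = 2.9357.
EPS therefore changes by 2.9357 × (+17.4%) = +51.1%.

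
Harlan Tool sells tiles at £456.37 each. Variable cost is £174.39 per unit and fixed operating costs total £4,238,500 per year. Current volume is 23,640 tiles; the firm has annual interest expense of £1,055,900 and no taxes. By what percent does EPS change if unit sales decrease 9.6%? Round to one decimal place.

-46.7%

Contribution at this volume is 23,640 × £281.98 = £6,666,007.20.
Subtracting fixed costs: EBIT = £6,666,007.20 − £4,238,500 = £2,427,507.20.
Interest = £1,055,900.00, so EBIT − I = £1,371,607.20.
DCL = total CM / (EBIT − I) = £6,666,007.20 / £1,371,607.20 = 4.8600.
EPS therefore changes by 4.8600 × (-9.6%) = -46.7%.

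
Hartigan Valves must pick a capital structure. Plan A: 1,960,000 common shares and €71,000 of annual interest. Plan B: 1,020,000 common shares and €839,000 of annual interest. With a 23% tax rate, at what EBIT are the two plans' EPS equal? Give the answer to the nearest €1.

€1,672,362

At indifference, (EBIT − 71,000)(1 − t)/1,960,000 = (EBIT − 839,000)(1 − t)/1,020,000.
Cancelling (1 − t) and cross-multiplying: 1,020,000·(EBIT − 71,000) = 1,960,000·(EBIT − 839,000).
EBIT × (1,960,000 − 1,020,000) = 839,000 × 1,960,000 − 71,000 × 1,020,000 = 1,572,020,000,000, so EBIT = 1,572,020,000,000 ÷ 940,000 = 1,672,361.70.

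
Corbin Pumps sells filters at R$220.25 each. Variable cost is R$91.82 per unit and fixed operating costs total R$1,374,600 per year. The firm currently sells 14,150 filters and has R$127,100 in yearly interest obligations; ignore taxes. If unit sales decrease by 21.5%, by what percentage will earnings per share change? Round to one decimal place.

-123.8%

Total contribution margin = 14,150 × R$128.43 = R$1,817,284.50.
EBIT = R$1,817,284.50 − R$1,374,600 = R$442,684.50.
Interest = R$127,100.00, so EBIT − I = R$315,584.50.
DCL = total CM / (EBIT − I) = R$1,817,284.50 / R$315,584.50 = 5.7585.
%ΔEPS = DCL × %ΔSales = 5.7585 × -21.5% = -123.8%.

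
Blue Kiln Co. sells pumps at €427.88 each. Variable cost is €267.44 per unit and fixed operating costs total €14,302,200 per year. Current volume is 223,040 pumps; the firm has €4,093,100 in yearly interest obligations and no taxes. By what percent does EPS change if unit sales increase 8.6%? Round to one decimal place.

Total contribution margin = 223,040 × €160.44 = €35,784,537.60.
Subtracting fixed costs: EBIT = €35,784,537.60 − €14,302,200 = €21,482,337.60.
After interest of €4,093,100.00, pre-tax earnings = €17,389,237.60.
DCL = total CM / (EBIT − I) = €35,784,537.60 / €17,389,237.60 = 2.0579.
%ΔEPS = DCL × %ΔSales = 2.0579 × +8.6% = +17.7%.

+17.7%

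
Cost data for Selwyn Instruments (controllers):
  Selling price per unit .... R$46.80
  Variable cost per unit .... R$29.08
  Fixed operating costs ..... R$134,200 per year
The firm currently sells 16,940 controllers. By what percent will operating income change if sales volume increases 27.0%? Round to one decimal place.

+48.8%

At 16,940 units, contribution = 16,940 × R$17.72 = R$300,176.80.
Operating income = contribution − fixed costs = R$300,176.80 − R$134,200 = R$165,976.80.
DOL = contribution ÷ EBIT = R$300,176.80 ÷ R$165,976.80 = 1.8085.
Operating income changes by 1.8085 × +27.0% = +48.8%.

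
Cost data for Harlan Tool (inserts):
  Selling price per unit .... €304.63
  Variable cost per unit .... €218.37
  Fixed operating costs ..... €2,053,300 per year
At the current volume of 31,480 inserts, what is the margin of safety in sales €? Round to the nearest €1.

€2,338,457

Each unit contributes €304.63 − €218.37 = €86.26. Break-even units = €2,053,300 ÷ €86.26 = 23,803.62; break-even revenue = 23,803.62 × €304.63 = €7,251,295.84.
Current sales = 31,480 × €304.63 = €9,589,752.40.
Margin of safety = €9,589,752.40 − €7,251,295.84 = €2,338,457.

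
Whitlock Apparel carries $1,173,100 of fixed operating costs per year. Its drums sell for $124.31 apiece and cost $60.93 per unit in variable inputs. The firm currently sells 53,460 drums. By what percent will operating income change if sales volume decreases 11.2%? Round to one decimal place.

At 53,460 units, contribution = 53,460 × $63.38 = $3,388,294.80.
Operating income = contribution − fixed costs = $3,388,294.80 − $1,173,100 = $2,215,194.80.
DOL = contribution ÷ EBIT = $3,388,294.80 ÷ $2,215,194.80 = 1.5296.
So EBIT moves 1.5296 × (-11.2%) = -17.1%.

-17.1%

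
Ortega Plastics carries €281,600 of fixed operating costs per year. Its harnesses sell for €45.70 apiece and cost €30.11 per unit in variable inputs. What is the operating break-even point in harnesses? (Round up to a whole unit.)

Contribution margin per unit = €45.70 − €30.11 = €15.59.
Break-even volume = fixed costs ÷ CM per unit = €281,600 ÷ €15.59 = 18,062.86, so 18,063 harnesses.

18,063 harnesses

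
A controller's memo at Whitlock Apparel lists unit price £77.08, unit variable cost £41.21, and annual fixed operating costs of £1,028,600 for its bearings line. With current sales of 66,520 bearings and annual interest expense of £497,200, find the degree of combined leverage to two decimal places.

2.77

Total contribution margin = 66,520 × £35.87 = £2,386,072.40.
Subtracting fixed costs: EBIT = £2,386,072.40 − £1,028,600 = £1,357,472.40. Interest = £497,200.00, so EBIT − I = £860,272.40.
Degree of total leverage = total CM / (EBIT − interest) = £2,386,072.40 / £860,272.40 = 2.7736.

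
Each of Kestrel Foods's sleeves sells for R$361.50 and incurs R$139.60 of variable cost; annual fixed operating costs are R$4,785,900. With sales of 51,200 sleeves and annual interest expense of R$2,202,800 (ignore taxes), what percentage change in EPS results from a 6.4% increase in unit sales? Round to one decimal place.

+16.6%

At 51,200 units, contribution = 51,200 × R$221.90 = R$11,361,280.00.
EBIT = R$11,361,280.00 − R$4,785,900 = R$6,575,380.00.
Interest = R$2,202,800.00, so EBIT − I = R$4,372,580.00.
Degree of combined leverage = contribution ÷ (EBIT − I) = R$11,361,280.00 ÷ R$4,372,580.00 = 2.5983.
%ΔEPS = DCL × %ΔSales = 2.5983 × +6.4% = +16.6%.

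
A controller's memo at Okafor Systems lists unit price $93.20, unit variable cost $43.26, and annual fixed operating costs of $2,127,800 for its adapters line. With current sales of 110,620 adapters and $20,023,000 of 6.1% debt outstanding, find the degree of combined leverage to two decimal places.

2.54

At 110,620 units, contribution = 110,620 × $49.94 = $5,524,362.80.
Operating income = contribution − fixed costs = $5,524,362.80 − $2,127,800 = $3,396,562.80. Interest = $1,221,403.00, so EBIT − I = $2,175,159.80.
Degree of total leverage = total CM / (EBIT − interest) = $5,524,362.80 / $2,175,159.80 = 2.5398.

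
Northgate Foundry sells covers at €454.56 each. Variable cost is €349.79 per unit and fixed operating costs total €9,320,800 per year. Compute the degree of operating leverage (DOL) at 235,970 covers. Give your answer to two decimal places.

At 235,970 units, contribution = 235,970 × €104.77 = €24,722,576.90.
Subtracting fixed costs: EBIT = €24,722,576.90 − €9,320,800 = €15,401,776.90.
DOL = contribution ÷ EBIT = €24,722,576.90 ÷ €15,401,776.90 = 1.6052.

1.61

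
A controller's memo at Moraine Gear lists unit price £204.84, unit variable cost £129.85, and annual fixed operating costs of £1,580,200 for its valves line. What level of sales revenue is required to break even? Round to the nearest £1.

CM per unit = £204.84 − £129.85 = £74.99; CM ratio = £74.99 / £204.84 = 0.3661.
Break-even sales = FC ÷ CM ratio = £1,580,200 × £204.84 / £74.99 = £4,316,418.

£4,316,418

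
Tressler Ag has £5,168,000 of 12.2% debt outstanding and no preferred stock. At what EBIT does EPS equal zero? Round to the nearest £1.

£630,496

Annual interest = 12.2% × £5,168,000 = £630,496.00.
Without preferred stock the financial break-even is simply EBIT = interest = £630,496.00.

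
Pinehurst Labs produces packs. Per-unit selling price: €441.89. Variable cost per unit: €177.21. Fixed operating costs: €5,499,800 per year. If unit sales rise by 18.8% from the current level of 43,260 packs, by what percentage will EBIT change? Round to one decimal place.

Contribution at this volume is 43,260 × €264.68 = €11,450,056.80.
Subtracting fixed costs: EBIT = €11,450,056.80 − €5,499,800 = €5,950,256.80.
DOL = contribution ÷ EBIT = €11,450,056.80 ÷ €5,950,256.80 = 1.9243.
So EBIT moves 1.9243 × (+18.8%) = +36.2%.

+36.2%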